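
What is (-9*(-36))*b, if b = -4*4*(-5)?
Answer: 25920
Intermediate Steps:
b = 80 (b = -16*(-5) = 80)
(-9*(-36))*b = -9*(-36)*80 = 324*80 = 25920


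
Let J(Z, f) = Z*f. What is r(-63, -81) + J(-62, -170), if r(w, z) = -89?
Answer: 10451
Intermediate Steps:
r(-63, -81) + J(-62, -170) = -89 - 62*(-170) = -89 + 10540 = 10451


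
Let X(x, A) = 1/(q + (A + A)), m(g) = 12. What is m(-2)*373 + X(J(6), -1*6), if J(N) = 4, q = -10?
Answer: 98471/22 ≈ 4476.0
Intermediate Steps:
X(x, A) = 1/(-10 + 2*A) (X(x, A) = 1/(-10 + (A + A)) = 1/(-10 + 2*A))
m(-2)*373 + X(J(6), -1*6) = 12*373 + 1/(2*(-5 - 1*6)) = 4476 + 1/(2*(-5 - 6)) = 4476 + (1/2)/(-11) = 4476 + (1/2)*(-1/11) = 4476 - 1/22 = 98471/22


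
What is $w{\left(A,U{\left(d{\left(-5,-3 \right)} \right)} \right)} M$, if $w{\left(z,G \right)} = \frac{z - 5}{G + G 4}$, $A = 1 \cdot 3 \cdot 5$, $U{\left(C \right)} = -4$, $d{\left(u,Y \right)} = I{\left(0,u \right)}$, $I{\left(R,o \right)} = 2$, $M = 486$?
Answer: $-243$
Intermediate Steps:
$d{\left(u,Y \right)} = 2$
$A = 15$ ($A = 3 \cdot 5 = 15$)
$w{\left(z,G \right)} = \frac{-5 + z}{5 G}$ ($w{\left(z,G \right)} = \frac{-5 + z}{G + 4 G} = \frac{-5 + z}{5 G}$)
$w{\left(A,U{\left(d{\left(-5,-3 \right)} \right)} \right)} M = \frac{-5 + 15}{5 \left(-4\right)} 486 = \frac{1}{5} \left(- \frac{1}{4}\right) 10 \cdot 486 = \left(- \frac{1}{2}\right) 486 = -243$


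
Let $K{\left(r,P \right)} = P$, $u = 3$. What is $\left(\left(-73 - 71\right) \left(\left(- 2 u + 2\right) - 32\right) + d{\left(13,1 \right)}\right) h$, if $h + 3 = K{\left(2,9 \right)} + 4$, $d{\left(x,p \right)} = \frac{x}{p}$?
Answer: $51970$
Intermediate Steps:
$h = 10$ ($h = -3 + \left(9 + 4\right) = -3 + 13 = 10$)
$\left(\left(-73 - 71\right) \left(\left(- 2 u + 2\right) - 32\right) + d{\left(13,1 \right)}\right) h = \left(\left(-73 - 71\right) \left(\left(\left(-2\right) 3 + 2\right) - 32\right) + \frac{13}{1}\right) 10 = \left(- 144 \left(\left(-6 + 2\right) - 32\right) + 13 \cdot 1\right) 10 = \left(- 144 \left(-4 - 32\right) + 13\right) 10 = \left(\left(-144\right) \left(-36\right) + 13\right) 10 = \left(5184 + 13\right) 10 = 5197 \cdot 10 = 51970$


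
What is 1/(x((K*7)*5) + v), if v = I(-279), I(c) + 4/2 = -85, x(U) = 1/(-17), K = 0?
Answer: -17/1480 ≈ -0.011486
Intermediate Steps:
x(U) = -1/17
I(c) = -87 (I(c) = -2 - 85 = -87)
v = -87
1/(x((K*7)*5) + v) = 1/(-1/17 - 87) = 1/(-1480/17) = -17/1480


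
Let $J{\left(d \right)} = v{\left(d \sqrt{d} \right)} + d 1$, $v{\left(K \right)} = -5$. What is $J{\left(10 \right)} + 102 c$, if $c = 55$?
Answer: $5615$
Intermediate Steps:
$J{\left(d \right)} = -5 + d$ ($J{\left(d \right)} = -5 + d 1 = -5 + d$)
$J{\left(10 \right)} + 102 c = \left(-5 + 10\right) + 102 \cdot 55 = 5 + 5610 = 5615$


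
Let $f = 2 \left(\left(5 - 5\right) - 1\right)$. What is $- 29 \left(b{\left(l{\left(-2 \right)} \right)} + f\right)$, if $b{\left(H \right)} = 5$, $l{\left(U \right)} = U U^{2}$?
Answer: $-87$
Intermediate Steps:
$l{\left(U \right)} = U^{3}$
$f = -2$ ($f = 2 \left(0 - 1\right) = 2 \left(-1\right) = -2$)
$- 29 \left(b{\left(l{\left(-2 \right)} \right)} + f\right) = - 29 \left(5 - 2\right) = \left(-29\right) 3 = -87$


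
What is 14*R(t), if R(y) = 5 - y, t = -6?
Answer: 154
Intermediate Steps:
14*R(t) = 14*(5 - 1*(-6)) = 14*(5 + 6) = 14*11 = 154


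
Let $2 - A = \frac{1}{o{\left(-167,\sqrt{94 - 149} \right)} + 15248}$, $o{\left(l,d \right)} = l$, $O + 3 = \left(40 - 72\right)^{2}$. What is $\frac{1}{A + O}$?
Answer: $\frac{15081}{15427862} \approx 0.00097752$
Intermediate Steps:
$O = 1021$ ($O = -3 + \left(40 - 72\right)^{2} = -3 + \left(-32\right)^{2} = -3 + 1024 = 1021$)
$A = \frac{30161}{15081}$ ($A = 2 - \frac{1}{-167 + 15248} = 2 - \frac{1}{15081} = \frac{30161}{15081} \approx 1.9999$)
$\frac{1}{A + O} = \frac{1}{\frac{30161}{15081} + 1021} = \frac{1}{\frac{15427862}{15081}} = \frac{15081}{15427862}$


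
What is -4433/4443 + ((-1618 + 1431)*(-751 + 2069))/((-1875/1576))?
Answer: 191754225157/925625 ≈ 2.0716e+5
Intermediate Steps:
-4433/4443 + ((-1618 + 1431)*(-751 + 2069))/((-1875/1576)) = -4433*1/4443 + (-187*1318)/((-1875*1/1576)) = -4433/4443 - 246466/(-1875/1576) = -4433/4443 - 246466*(-1576/1875) = -4433/4443 + 388430416/1875 = 191754225157/925625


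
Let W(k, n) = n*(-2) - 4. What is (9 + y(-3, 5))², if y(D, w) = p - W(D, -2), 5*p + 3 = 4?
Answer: 2116/25 ≈ 84.640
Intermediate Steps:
W(k, n) = -4 - 2*n (W(k, n) = -2*n - 4 = -4 - 2*n)
p = ⅕ (p = -⅗ + (⅕)*4 = -⅗ + ⅘ = ⅕ ≈ 0.20000)
y(D, w) = ⅕ (y(D, w) = ⅕ - (-4 - 2*(-2)) = ⅕ - (-4 + 4) = ⅕ - 1*0 = ⅕ + 0 = ⅕)
(9 + y(-3, 5))² = (9 + ⅕)² = (46/5)² = 2116/25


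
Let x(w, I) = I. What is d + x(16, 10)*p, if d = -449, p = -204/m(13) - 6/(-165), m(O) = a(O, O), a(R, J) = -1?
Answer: 17505/11 ≈ 1591.4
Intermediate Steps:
m(O) = -1
p = 11222/55 (p = -204/(-1) - 6/(-165) = -204*(-1) - 6*(-1/165) = 204 + 2/55 = 11222/55 ≈ 204.04)
d + x(16, 10)*p = -449 + 10*(11222/55) = -449 + 22444/11 = 17505/11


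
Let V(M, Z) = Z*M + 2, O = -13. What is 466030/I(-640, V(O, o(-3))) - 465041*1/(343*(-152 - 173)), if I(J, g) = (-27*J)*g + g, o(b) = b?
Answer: 381442008611/78982378475 ≈ 4.8295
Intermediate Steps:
V(M, Z) = 2 + M*Z (V(M, Z) = M*Z + 2 = 2 + M*Z)
I(J, g) = g - 27*J*g (I(J, g) = -27*J*g + g = g - 27*J*g)
466030/I(-640, V(O, o(-3))) - 465041*1/(343*(-152 - 173)) = 466030/(((2 - 13*(-3))*(1 - 27*(-640)))) - 465041*1/(343*(-152 - 173)) = 466030/(((2 + 39)*(1 + 17280))) - 465041/((-325*343)) = 466030/((41*17281)) - 465041/(-111475) = 466030/708521 - 465041*(-1/111475) = 466030*(1/708521) + 465041/111475 = 466030/708521 + 465041/111475 = 381442008611/78982378475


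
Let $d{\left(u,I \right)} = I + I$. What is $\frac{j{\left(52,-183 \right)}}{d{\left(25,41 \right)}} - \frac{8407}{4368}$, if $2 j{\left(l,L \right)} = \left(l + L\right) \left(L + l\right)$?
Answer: $\frac{2627875}{25584} \approx 102.72$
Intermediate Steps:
$j{\left(l,L \right)} = \frac{\left(L + l\right)^{2}}{2}$ ($j{\left(l,L \right)} = \frac{\left(l + L\right) \left(L + l\right)}{2} = \frac{\left(L + l\right) \left(L + l\right)}{2} = \frac{\left(L + l\right)^{2}}{2}$)
$d{\left(u,I \right)} = 2 I$
$\frac{j{\left(52,-183 \right)}}{d{\left(25,41 \right)}} - \frac{8407}{4368} = \frac{\frac{1}{2} \left(-183 + 52\right)^{2}}{2 \cdot 41} - \frac{8407}{4368} = \frac{\frac{1}{2} \left(-131\right)^{2}}{82} - \frac{1201}{624} = \frac{1}{2} \cdot 17161 \cdot \frac{1}{82} - \frac{1201}{624} = \frac{17161}{2} \cdot \frac{1}{82} - \frac{1201}{624} = \frac{17161}{164} - \frac{1201}{624} = \frac{2627875}{25584}$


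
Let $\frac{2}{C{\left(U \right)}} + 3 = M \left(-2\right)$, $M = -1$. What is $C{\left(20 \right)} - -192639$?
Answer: $192637$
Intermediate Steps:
$C{\left(U \right)} = -2$ ($C{\left(U \right)} = \frac{2}{-3 - -2} = \frac{2}{-3 + 2} = \frac{2}{-1} = 2 \left(-1\right) = -2$)
$C{\left(20 \right)} - -192639 = -2 - -192639 = -2 + 192639 = 192637$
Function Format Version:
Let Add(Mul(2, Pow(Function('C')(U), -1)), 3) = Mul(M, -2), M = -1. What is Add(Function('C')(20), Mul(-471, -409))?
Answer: 192637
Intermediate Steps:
Function('C')(U) = -2 (Function('C')(U) = Mul(2, Pow(Add(-3, Mul(-1, -2)), -1)) = Mul(2, Pow(Add(-3, 2), -1)) = Mul(2, Pow(-1, -1)) = Mul(2, -1) = -2)
Add(Function('C')(20), Mul(-471, -409)) = Add(-2, Mul(-471, -409)) = Add(-2, 192639) = 192637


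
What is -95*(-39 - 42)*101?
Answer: 777195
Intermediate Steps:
-95*(-39 - 42)*101 = -95*(-81)*101 = 7695*101 = 777195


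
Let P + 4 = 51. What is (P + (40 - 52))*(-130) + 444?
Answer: -4106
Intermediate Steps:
P = 47 (P = -4 + 51 = 47)
(P + (40 - 52))*(-130) + 444 = (47 + (40 - 52))*(-130) + 444 = (47 - 12)*(-130) + 444 = 35*(-130) + 444 = -4550 + 444 = -4106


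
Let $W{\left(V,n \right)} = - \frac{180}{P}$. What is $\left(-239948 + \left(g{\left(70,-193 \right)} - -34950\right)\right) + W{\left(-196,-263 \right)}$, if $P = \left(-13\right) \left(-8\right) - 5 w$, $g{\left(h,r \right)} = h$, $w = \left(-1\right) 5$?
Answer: $- \frac{8811964}{43} \approx -2.0493 \cdot 10^{5}$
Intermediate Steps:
$w = -5$
$P = 129$ ($P = \left(-13\right) \left(-8\right) - -25 = 104 + 25 = 129$)
$W{\left(V,n \right)} = - \frac{60}{43}$ ($W{\left(V,n \right)} = - \frac{180}{129} = \left(-180\right) \frac{1}{129} = - \frac{60}{43}$)
$\left(-239948 + \left(g{\left(70,-193 \right)} - -34950\right)\right) + W{\left(-196,-263 \right)} = \left(-239948 + \left(70 - -34950\right)\right) - \frac{60}{43} = \left(-239948 + \left(70 + 34950\right)\right) - \frac{60}{43} = \left(-239948 + 35020\right) - \frac{60}{43} = -204928 - \frac{60}{43} = - \frac{8811964}{43}$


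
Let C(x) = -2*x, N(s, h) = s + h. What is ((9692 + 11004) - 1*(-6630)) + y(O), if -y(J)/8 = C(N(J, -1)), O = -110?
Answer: 25550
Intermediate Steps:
N(s, h) = h + s
y(J) = -16 + 16*J (y(J) = -(-16)*(-1 + J) = -8*(2 - 2*J) = -16 + 16*J)
((9692 + 11004) - 1*(-6630)) + y(O) = ((9692 + 11004) - 1*(-6630)) + (-16 + 16*(-110)) = (20696 + 6630) + (-16 - 1760) = 27326 - 1776 = 25550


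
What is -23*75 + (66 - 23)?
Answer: -1682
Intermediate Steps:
-23*75 + (66 - 23) = -1725 + 43 = -1682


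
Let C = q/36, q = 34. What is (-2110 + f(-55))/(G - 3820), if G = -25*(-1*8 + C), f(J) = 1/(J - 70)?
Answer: 4747518/8198125 ≈ 0.57910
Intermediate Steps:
C = 17/18 (C = 34/36 = 34*(1/36) = 17/18 ≈ 0.94444)
f(J) = 1/(-70 + J)
G = 3175/18 (G = -25*(-1*8 + 17/18) = -25*(-8 + 17/18) = -25*(-127/18) = 3175/18 ≈ 176.39)
(-2110 + f(-55))/(G - 3820) = (-2110 + 1/(-70 - 55))/(3175/18 - 3820) = (-2110 + 1/(-125))/(-65585/18) = (-2110 - 1/125)*(-18/65585) = -263751/125*(-18/65585) = 4747518/8198125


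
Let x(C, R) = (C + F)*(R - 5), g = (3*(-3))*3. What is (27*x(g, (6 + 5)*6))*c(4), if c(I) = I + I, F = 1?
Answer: -342576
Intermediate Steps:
c(I) = 2*I
g = -27 (g = -9*3 = -27)
x(C, R) = (1 + C)*(-5 + R) (x(C, R) = (C + 1)*(R - 5) = (1 + C)*(-5 + R))
(27*x(g, (6 + 5)*6))*c(4) = (27*(-5 + (6 + 5)*6 - 5*(-27) - 27*(6 + 5)*6))*(2*4) = (27*(-5 + 11*6 + 135 - 297*6))*8 = (27*(-5 + 66 + 135 - 27*66))*8 = (27*(-5 + 66 + 135 - 1782))*8 = (27*(-1586))*8 = -42822*8 = -342576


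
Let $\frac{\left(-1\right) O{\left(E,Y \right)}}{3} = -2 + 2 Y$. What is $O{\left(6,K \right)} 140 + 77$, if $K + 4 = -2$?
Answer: $5957$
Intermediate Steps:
$K = -6$ ($K = -4 - 2 = -6$)
$O{\left(E,Y \right)} = 6 - 6 Y$ ($O{\left(E,Y \right)} = - 3 \left(-2 + 2 Y\right) = 6 - 6 Y$)
$O{\left(6,K \right)} 140 + 77 = \left(6 - -36\right) 140 + 77 = \left(6 + 36\right) 140 + 77 = 42 \cdot 140 + 77 = 5880 + 77 = 5957$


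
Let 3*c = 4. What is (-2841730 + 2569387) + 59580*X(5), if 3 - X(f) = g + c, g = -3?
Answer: 5697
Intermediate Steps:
c = 4/3 (c = (1/3)*4 = 4/3 ≈ 1.3333)
X(f) = 14/3 (X(f) = 3 - (-3 + 4/3) = 3 - 1*(-5/3) = 3 + 5/3 = 14/3)
(-2841730 + 2569387) + 59580*X(5) = (-2841730 + 2569387) + 59580*(14/3) = -272343 + 278040 = 5697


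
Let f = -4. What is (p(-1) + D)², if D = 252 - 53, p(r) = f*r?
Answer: 41209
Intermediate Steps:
p(r) = -4*r
D = 199
(p(-1) + D)² = (-4*(-1) + 199)² = (4 + 199)² = 203² = 41209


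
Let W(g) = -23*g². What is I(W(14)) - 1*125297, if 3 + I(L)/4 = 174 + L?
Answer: -142645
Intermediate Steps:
I(L) = 684 + 4*L (I(L) = -12 + 4*(174 + L) = -12 + (696 + 4*L) = 684 + 4*L)
I(W(14)) - 1*125297 = (684 + 4*(-23*14²)) - 1*125297 = (684 + 4*(-23*196)) - 125297 = (684 + 4*(-4508)) - 125297 = (684 - 18032) - 125297 = -17348 - 125297 = -142645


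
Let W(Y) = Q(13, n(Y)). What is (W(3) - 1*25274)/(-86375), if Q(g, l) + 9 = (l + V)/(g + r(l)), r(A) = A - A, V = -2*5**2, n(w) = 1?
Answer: 328728/1122875 ≈ 0.29276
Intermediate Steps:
V = -50 (V = -2*25 = -50)
r(A) = 0
Q(g, l) = -9 + (-50 + l)/g (Q(g, l) = -9 + (l - 50)/(g + 0) = -9 + (-50 + l)/g)
W(Y) = -166/13 (W(Y) = (-50 + 1 - 9*13)/13 = (-50 + 1 - 117)/13 = (1/13)*(-166) = -166/13)
(W(3) - 1*25274)/(-86375) = (-166/13 - 1*25274)/(-86375) = (-166/13 - 25274)*(-1/86375) = -328728/13*(-1/86375) = 328728/1122875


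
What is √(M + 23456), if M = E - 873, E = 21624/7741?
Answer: √1353410329607/7741 ≈ 150.29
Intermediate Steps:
E = 21624/7741 (E = 21624*(1/7741) = 21624/7741 ≈ 2.7934)
M = -6736269/7741 (M = 21624/7741 - 873 = -6736269/7741 ≈ -870.21)
√(M + 23456) = √(-6736269/7741 + 23456) = √(174836627/7741) = √1353410329607/7741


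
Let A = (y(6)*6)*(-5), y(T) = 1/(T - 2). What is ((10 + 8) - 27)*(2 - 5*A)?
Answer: -711/2 ≈ -355.50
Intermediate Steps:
y(T) = 1/(-2 + T)
A = -15/2 (A = (6/(-2 + 6))*(-5) = (6/4)*(-5) = ((¼)*6)*(-5) = (3/2)*(-5) = -15/2 ≈ -7.5000)
((10 + 8) - 27)*(2 - 5*A) = ((10 + 8) - 27)*(2 - 5*(-15/2)) = (18 - 27)*(2 + 75/2) = -9*79/2 = -711/2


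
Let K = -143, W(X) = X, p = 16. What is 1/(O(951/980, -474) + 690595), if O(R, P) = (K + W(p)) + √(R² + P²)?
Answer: 221041822400/152622233102304933 - 980*√23975526089/152622233102304933 ≈ 1.4473e-6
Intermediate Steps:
O(R, P) = -127 + √(P² + R²) (O(R, P) = (-143 + 16) + √(R² + P²) = -127 + √(P² + R²))
1/(O(951/980, -474) + 690595) = 1/((-127 + √((-474)² + (951/980)²)) + 690595) = 1/((-127 + √(224676 + (951*(1/980))²)) + 690595) = 1/((-127 + √(224676 + (951/980)²)) + 690595) = 1/((-127 + √(224676 + 904401/960400)) + 690595) = 1/((-127 + √(215779734801/960400)) + 690595) = 1/((-127 + 3*√23975526089/980) + 690595) = 1/(690468 + 3*√23975526089/980)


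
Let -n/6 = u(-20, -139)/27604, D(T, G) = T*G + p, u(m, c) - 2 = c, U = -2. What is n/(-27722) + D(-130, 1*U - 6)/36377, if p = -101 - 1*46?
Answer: 341663855345/13918532963588 ≈ 0.024547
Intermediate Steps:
u(m, c) = 2 + c
p = -147 (p = -101 - 46 = -147)
D(T, G) = -147 + G*T (D(T, G) = T*G - 147 = G*T - 147 = -147 + G*T)
n = 411/13802 (n = -6*(2 - 139)/27604 = -(-822)/27604 = -6*(-137/27604) = 411/13802 ≈ 0.029778)
n/(-27722) + D(-130, 1*U - 6)/36377 = (411/13802)/(-27722) + (-147 + (1*(-2) - 6)*(-130))/36377 = (411/13802)*(-1/27722) + (-147 + (-2 - 6)*(-130))*(1/36377) = -411/382619044 + (-147 - 8*(-130))*(1/36377) = -411/382619044 + (-147 + 1040)*(1/36377) = -411/382619044 + 893*(1/36377) = -411/382619044 + 893/36377 = 341663855345/13918532963588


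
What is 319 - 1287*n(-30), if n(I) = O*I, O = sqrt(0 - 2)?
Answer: 319 + 38610*I*sqrt(2) ≈ 319.0 + 54603.0*I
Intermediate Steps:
O = I*sqrt(2) (O = sqrt(-2) = I*sqrt(2) ≈ 1.4142*I)
n(I) = I*I*sqrt(2) (n(I) = (I*sqrt(2))*I = I*I*sqrt(2))
319 - 1287*n(-30) = 319 - 1287*I*(-30)*sqrt(2) = 319 - (-38610)*I*sqrt(2) = 319 + 38610*I*sqrt(2)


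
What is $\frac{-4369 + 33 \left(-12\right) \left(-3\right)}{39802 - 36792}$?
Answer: $- \frac{3181}{3010} \approx -1.0568$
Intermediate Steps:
$\frac{-4369 + 33 \left(-12\right) \left(-3\right)}{39802 - 36792} = \frac{-4369 - -1188}{3010} = \left(-4369 + 1188\right) \frac{1}{3010} = \left(-3181\right) \frac{1}{3010} = - \frac{3181}{3010}$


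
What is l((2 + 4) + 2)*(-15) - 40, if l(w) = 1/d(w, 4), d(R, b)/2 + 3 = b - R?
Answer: -545/14 ≈ -38.929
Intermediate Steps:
d(R, b) = -6 - 2*R + 2*b (d(R, b) = -6 + 2*(b - R) = -6 + (-2*R + 2*b) = -6 - 2*R + 2*b)
l(w) = 1/(2 - 2*w) (l(w) = 1/(-6 - 2*w + 2*4) = 1/(-6 - 2*w + 8) = 1/(2 - 2*w))
l((2 + 4) + 2)*(-15) - 40 = -1/(-2 + 2*((2 + 4) + 2))*(-15) - 40 = -1/(-2 + 2*(6 + 2))*(-15) - 40 = -1/(-2 + 2*8)*(-15) - 40 = -1/(-2 + 16)*(-15) - 40 = -1/14*(-15) - 40 = 15/14 - 40 = -545/14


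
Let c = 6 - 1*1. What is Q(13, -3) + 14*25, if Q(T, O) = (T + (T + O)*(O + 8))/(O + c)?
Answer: 763/2 ≈ 381.50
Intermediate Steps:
c = 5 (c = 6 - 1 = 5)
Q(T, O) = (T + (8 + O)*(O + T))/(5 + O) (Q(T, O) = (T + (T + O)*(O + 8))/(O + 5) = (T + (O + T)*(8 + O))/(5 + O) = (T + (8 + O)*(O + T))/(5 + O))
Q(13, -3) + 14*25 = ((-3)² + 8*(-3) + 9*13 - 3*13)/(5 - 3) + 14*25 = (9 - 24 + 117 - 39)/2 + 350 = (½)*63 + 350 = 63/2 + 350 = 763/2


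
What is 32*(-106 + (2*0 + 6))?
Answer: -3200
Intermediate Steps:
32*(-106 + (2*0 + 6)) = 32*(-106 + (0 + 6)) = 32*(-106 + 6) = 32*(-100) = -3200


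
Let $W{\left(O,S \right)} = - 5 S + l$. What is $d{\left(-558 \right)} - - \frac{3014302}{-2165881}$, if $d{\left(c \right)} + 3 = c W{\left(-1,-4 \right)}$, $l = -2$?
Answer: $- \frac{21763620709}{2165881} \approx -10048.0$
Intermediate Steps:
$W{\left(O,S \right)} = -2 - 5 S$ ($W{\left(O,S \right)} = - 5 S - 2 = -2 - 5 S$)
$d{\left(c \right)} = -3 + 18 c$ ($d{\left(c \right)} = -3 + c \left(-2 - -20\right) = -3 + c \left(-2 + 20\right) = -3 + c 18 = -3 + 18 c$)
$d{\left(-558 \right)} - - \frac{3014302}{-2165881} = \left(-3 + 18 \left(-558\right)\right) - - \frac{3014302}{-2165881} = \left(-3 - 10044\right) - \left(-3014302\right) \left(- \frac{1}{2165881}\right) = -10047 - \frac{3014302}{2165881} = - \frac{21763620709}{2165881}$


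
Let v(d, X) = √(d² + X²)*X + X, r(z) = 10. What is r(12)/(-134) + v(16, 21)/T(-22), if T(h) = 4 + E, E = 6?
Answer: 1357/670 + 21*√697/10 ≈ 57.467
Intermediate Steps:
T(h) = 10 (T(h) = 4 + 6 = 10)
v(d, X) = X + X*√(X² + d²) (v(d, X) = √(X² + d²)*X + X = X*√(X² + d²) + X = X + X*√(X² + d²))
r(12)/(-134) + v(16, 21)/T(-22) = 10/(-134) + (21*(1 + √(21² + 16²)))/10 = 10*(-1/134) + (21*(1 + √(441 + 256)))*(⅒) = -5/67 + (21*(1 + √697))*(⅒) = -5/67 + (21 + 21*√697)*(⅒) = -5/67 + (21/10 + 21*√697/10) = 1357/670 + 21*√697/10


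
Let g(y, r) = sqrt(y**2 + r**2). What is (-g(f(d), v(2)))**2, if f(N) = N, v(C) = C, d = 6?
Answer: 40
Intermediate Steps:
g(y, r) = sqrt(r**2 + y**2)
(-g(f(d), v(2)))**2 = (-sqrt(2**2 + 6**2))**2 = (-sqrt(4 + 36))**2 = (-sqrt(40))**2 = (-2*sqrt(10))**2 = 40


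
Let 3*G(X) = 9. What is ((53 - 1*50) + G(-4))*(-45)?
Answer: -270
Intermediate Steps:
G(X) = 3 (G(X) = (⅓)*9 = 3)
((53 - 1*50) + G(-4))*(-45) = ((53 - 1*50) + 3)*(-45) = ((53 - 50) + 3)*(-45) = (3 + 3)*(-45) = 6*(-45) = -270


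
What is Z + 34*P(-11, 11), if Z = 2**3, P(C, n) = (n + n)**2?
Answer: 16464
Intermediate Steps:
P(C, n) = 4*n**2 (P(C, n) = (2*n)**2 = 4*n**2)
Z = 8
Z + 34*P(-11, 11) = 8 + 34*(4*11**2) = 8 + 34*(4*121) = 8 + 34*484 = 8 + 16456 = 16464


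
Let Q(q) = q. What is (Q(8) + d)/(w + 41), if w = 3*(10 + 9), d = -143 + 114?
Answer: -3/14 ≈ -0.21429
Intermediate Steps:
d = -29
w = 57 (w = 3*19 = 57)
(Q(8) + d)/(w + 41) = (8 - 29)/(57 + 41) = -21/98 = -21*1/98 = -3/14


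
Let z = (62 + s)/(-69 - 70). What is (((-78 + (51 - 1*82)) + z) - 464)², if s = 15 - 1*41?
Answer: 6349380489/19321 ≈ 3.2863e+5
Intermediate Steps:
s = -26 (s = 15 - 41 = -26)
z = -36/139 (z = (62 - 26)/(-69 - 70) = 36/(-139) = 36*(-1/139) = -36/139 ≈ -0.25899)
(((-78 + (51 - 1*82)) + z) - 464)² = (((-78 + (51 - 1*82)) - 36/139) - 464)² = (((-78 + (51 - 82)) - 36/139) - 464)² = (((-78 - 31) - 36/139) - 464)² = ((-109 - 36/139) - 464)² = (-15187/139 - 464)² = (-79683/139)² = 6349380489/19321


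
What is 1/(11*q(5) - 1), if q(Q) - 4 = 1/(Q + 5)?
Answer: 10/441 ≈ 0.022676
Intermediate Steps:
q(Q) = 4 + 1/(5 + Q) (q(Q) = 4 + 1/(Q + 5) = 4 + 1/(5 + Q))
1/(11*q(5) - 1) = 1/(11*((21 + 4*5)/(5 + 5)) - 1) = 1/(11*((21 + 20)/10) - 1) = 1/(11*((⅒)*41) - 1) = 1/(11*(41/10) - 1) = 1/(451/10 - 1) = 1/(441/10) = 10/441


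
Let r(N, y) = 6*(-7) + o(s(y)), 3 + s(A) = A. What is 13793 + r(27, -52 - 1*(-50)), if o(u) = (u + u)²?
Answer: 13851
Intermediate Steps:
s(A) = -3 + A
o(u) = 4*u² (o(u) = (2*u)² = 4*u²)
r(N, y) = -42 + 4*(-3 + y)² (r(N, y) = 6*(-7) + 4*(-3 + y)² = -42 + 4*(-3 + y)²)
13793 + r(27, -52 - 1*(-50)) = 13793 + (-42 + 4*(-3 + (-52 - 1*(-50)))²) = 13793 + (-42 + 4*(-3 + (-52 + 50))²) = 13793 + (-42 + 4*(-3 - 2)²) = 13793 + (-42 + 4*(-5)²) = 13793 + (-42 + 4*25) = 13793 + (-42 + 100) = 13793 + 58 = 13851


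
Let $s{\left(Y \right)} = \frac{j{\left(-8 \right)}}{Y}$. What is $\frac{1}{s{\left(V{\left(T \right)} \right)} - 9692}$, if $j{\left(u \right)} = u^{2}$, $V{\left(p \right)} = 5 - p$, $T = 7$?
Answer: $- \frac{1}{9724} \approx -0.00010284$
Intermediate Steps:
$s{\left(Y \right)} = \frac{64}{Y}$ ($s{\left(Y \right)} = \frac{\left(-8\right)^{2}}{Y} = \frac{64}{Y}$)
$\frac{1}{s{\left(V{\left(T \right)} \right)} - 9692} = \frac{1}{\frac{64}{5 - 7} - 9692} = \frac{1}{\frac{64}{-2} - 9692} = \frac{1}{64 \left(- \frac{1}{2}\right) - 9692} = \frac{1}{-32 - 9692} = \frac{1}{-9724} = - \frac{1}{9724}$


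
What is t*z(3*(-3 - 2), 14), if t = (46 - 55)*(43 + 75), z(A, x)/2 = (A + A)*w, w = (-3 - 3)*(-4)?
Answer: 1529280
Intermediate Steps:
w = 24 (w = -6*(-4) = 24)
z(A, x) = 96*A (z(A, x) = 2*((A + A)*24) = 2*((2*A)*24) = 2*(48*A) = 96*A)
t = -1062 (t = -9*118 = -1062)
t*z(3*(-3 - 2), 14) = -101952*3*(-3 - 2) = -101952*3*(-5) = -101952*(-15) = -1062*(-1440) = 1529280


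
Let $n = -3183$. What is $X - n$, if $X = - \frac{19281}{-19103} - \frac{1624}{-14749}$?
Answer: $\frac{18308696258}{5750003} \approx 3184.1$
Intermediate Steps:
$X = \frac{6436709}{5750003}$ ($X = \left(-19281\right) \left(- \frac{1}{19103}\right) - - \frac{232}{2107} = \frac{19281}{19103} + \frac{232}{2107} = \frac{6436709}{5750003} \approx 1.1194$)
$X - n = \frac{6436709}{5750003} - -3183 = \frac{6436709}{5750003} + 3183 = \frac{18308696258}{5750003}$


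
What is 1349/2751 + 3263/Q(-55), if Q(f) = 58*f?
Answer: -4673203/8775690 ≈ -0.53252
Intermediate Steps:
1349/2751 + 3263/Q(-55) = 1349/2751 + 3263/((58*(-55))) = 1349*(1/2751) + 3263/(-3190) = 1349/2751 + 3263*(-1/3190) = 1349/2751 - 3263/3190 = -4673203/8775690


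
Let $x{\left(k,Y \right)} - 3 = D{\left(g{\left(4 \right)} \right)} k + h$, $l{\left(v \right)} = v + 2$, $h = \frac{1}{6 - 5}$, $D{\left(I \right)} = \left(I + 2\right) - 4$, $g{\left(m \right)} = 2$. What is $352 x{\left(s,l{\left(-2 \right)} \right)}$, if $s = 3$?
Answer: $1408$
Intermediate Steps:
$D{\left(I \right)} = -2 + I$ ($D{\left(I \right)} = \left(2 + I\right) - 4 = -2 + I$)
$h = 1$ ($h = 1^{-1} = 1$)
$l{\left(v \right)} = 2 + v$
$x{\left(k,Y \right)} = 4$ ($x{\left(k,Y \right)} = 3 + \left(\left(-2 + 2\right) k + 1\right) = 3 + \left(0 k + 1\right) = 3 + \left(0 + 1\right) = 3 + 1 = 4$)
$352 x{\left(s,l{\left(-2 \right)} \right)} = 352 \cdot 4 = 1408$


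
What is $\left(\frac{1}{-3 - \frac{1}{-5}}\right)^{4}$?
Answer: $\frac{625}{38416} \approx 0.016269$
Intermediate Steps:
$\left(\frac{1}{-3 - \frac{1}{-5}}\right)^{4} = \left(\frac{1}{-3 - - \frac{1}{5}}\right)^{4} = \left(\frac{1}{-3 + \frac{1}{5}}\right)^{4} = \left(\frac{1}{- \frac{14}{5}}\right)^{4} = \left(- \frac{5}{14}\right)^{4} = \frac{625}{38416}$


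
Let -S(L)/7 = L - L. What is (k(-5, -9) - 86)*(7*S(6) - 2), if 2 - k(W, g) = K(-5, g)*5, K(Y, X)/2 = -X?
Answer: 348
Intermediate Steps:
K(Y, X) = -2*X (K(Y, X) = 2*(-X) = -2*X)
S(L) = 0 (S(L) = -7*(L - L) = -7*0 = 0)
k(W, g) = 2 + 10*g (k(W, g) = 2 - (-2*g)*5 = 2 - (-10)*g = 2 + 10*g)
(k(-5, -9) - 86)*(7*S(6) - 2) = ((2 + 10*(-9)) - 86)*(7*0 - 2) = ((2 - 90) - 86)*(0 - 2) = (-88 - 86)*(-2) = -174*(-2) = 348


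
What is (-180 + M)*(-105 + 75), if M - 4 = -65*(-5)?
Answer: -4470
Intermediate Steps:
M = 329 (M = 4 - 65*(-5) = 4 + 325 = 329)
(-180 + M)*(-105 + 75) = (-180 + 329)*(-105 + 75) = 149*(-30) = -4470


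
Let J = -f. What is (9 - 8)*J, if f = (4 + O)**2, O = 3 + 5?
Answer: -144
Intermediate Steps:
O = 8
f = 144 (f = (4 + 8)**2 = 12**2 = 144)
J = -144 (J = -1*144 = -144)
(9 - 8)*J = (9 - 8)*(-144) = 1*(-144) = -144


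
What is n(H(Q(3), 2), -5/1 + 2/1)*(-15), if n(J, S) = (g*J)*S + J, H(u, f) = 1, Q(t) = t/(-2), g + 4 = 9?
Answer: 210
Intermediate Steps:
g = 5 (g = -4 + 9 = 5)
Q(t) = -t/2 (Q(t) = t*(-½) = -t/2)
n(J, S) = J + 5*J*S (n(J, S) = (5*J)*S + J = 5*J*S + J = J + 5*J*S)
n(H(Q(3), 2), -5/1 + 2/1)*(-15) = (1*(1 + 5*(-5/1 + 2/1)))*(-15) = (1*(1 + 5*(-5*1 + 2*1)))*(-15) = (1*(1 + 5*(-5 + 2)))*(-15) = (1*(1 + 5*(-3)))*(-15) = (1*(1 - 15))*(-15) = (1*(-14))*(-15) = -14*(-15) = 210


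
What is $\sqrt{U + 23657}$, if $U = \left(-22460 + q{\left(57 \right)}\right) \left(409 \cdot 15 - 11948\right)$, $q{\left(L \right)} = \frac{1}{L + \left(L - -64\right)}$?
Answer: $\frac{\sqrt{4137410919994}}{178} \approx 11427.0$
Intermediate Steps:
$q{\left(L \right)} = \frac{1}{64 + 2 L}$ ($q{\left(L \right)} = \frac{1}{L + \left(L + 64\right)} = \frac{1}{L + \left(64 + L\right)} = \frac{1}{64 + 2 L}$)
$U = \frac{23239670627}{178}$ ($U = \left(-22460 + \frac{1}{2 \left(32 + 57\right)}\right) \left(409 \cdot 15 - 11948\right) = \left(-22460 + \frac{1}{2 \cdot 89}\right) \left(6135 - 11948\right) = \left(-22460 + \frac{1}{2} \cdot \frac{1}{89}\right) \left(-5813\right) = \left(-22460 + \frac{1}{178}\right) \left(-5813\right) = \left(- \frac{3997879}{178}\right) \left(-5813\right) = \frac{23239670627}{178} \approx 1.3056 \cdot 10^{8}$)
$\sqrt{U + 23657} = \sqrt{\frac{23239670627}{178} + 23657} = \sqrt{\frac{23243881573}{178}} = \frac{\sqrt{4137410919994}}{178}$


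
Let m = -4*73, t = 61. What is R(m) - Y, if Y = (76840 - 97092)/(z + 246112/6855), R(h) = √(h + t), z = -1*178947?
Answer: -138827460/1226435573 + I*√231 ≈ -0.1132 + 15.199*I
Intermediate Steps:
m = -292
z = -178947
R(h) = √(61 + h) (R(h) = √(h + 61) = √(61 + h))
Y = 138827460/1226435573 (Y = (76840 - 97092)/(-178947 + 246112/6855) = -20252/(-178947 + 246112*(1/6855)) = -20252/(-178947 + 246112/6855) = -20252/(-1226435573/6855) = -20252*(-6855/1226435573) = 138827460/1226435573 ≈ 0.11320)
R(m) - Y = √(61 - 292) - 1*138827460/1226435573 = √(-231) - 138827460/1226435573 = I*√231 - 138827460/1226435573 = -138827460/1226435573 + I*√231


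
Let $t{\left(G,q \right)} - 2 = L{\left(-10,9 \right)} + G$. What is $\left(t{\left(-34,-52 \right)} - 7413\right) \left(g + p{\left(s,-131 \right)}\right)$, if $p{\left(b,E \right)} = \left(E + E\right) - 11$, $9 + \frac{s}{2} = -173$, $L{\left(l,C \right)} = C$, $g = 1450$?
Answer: $-8752172$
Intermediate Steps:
$s = -364$ ($s = -18 + 2 \left(-173\right) = -18 - 346 = -364$)
$p{\left(b,E \right)} = -11 + 2 E$ ($p{\left(b,E \right)} = 2 E - 11 = -11 + 2 E$)
$t{\left(G,q \right)} = 11 + G$ ($t{\left(G,q \right)} = 2 + \left(9 + G\right) = 11 + G$)
$\left(t{\left(-34,-52 \right)} - 7413\right) \left(g + p{\left(s,-131 \right)}\right) = \left(\left(11 - 34\right) - 7413\right) \left(1450 + \left(-11 + 2 \left(-131\right)\right)\right) = \left(-23 - 7413\right) \left(1450 - 273\right) = - 7436 \left(1450 - 273\right) = \left(-7436\right) 1177 = -8752172$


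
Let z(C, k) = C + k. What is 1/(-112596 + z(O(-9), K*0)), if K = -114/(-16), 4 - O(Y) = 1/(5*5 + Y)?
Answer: -16/1801473 ≈ -8.8816e-6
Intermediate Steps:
O(Y) = 4 - 1/(25 + Y) (O(Y) = 4 - 1/(5*5 + Y) = 4 - 1/(25 + Y))
K = 57/8 (K = -114*(-1/16) = 57/8 ≈ 7.1250)
1/(-112596 + z(O(-9), K*0)) = 1/(-112596 + ((99 + 4*(-9))/(25 - 9) + (57/8)*0)) = 1/(-112596 + ((99 - 36)/16 + 0)) = 1/(-112596 + ((1/16)*63 + 0)) = 1/(-112596 + (63/16 + 0)) = 1/(-112596 + 63/16) = 1/(-1801473/16) = -16/1801473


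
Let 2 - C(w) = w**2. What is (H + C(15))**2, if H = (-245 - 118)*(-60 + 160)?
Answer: 1333929529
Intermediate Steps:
C(w) = 2 - w**2
H = -36300 (H = -363*100 = -36300)
(H + C(15))**2 = (-36300 + (2 - 1*15**2))**2 = (-36300 + (2 - 1*225))**2 = (-36300 + (2 - 225))**2 = (-36300 - 223)**2 = (-36523)**2 = 1333929529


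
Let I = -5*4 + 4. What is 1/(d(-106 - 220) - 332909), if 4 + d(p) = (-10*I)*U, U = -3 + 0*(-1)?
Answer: -1/333393 ≈ -2.9995e-6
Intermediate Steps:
I = -16 (I = -20 + 4 = -16)
U = -3 (U = -3 + 0 = -3)
d(p) = -484 (d(p) = -4 - 10*(-16)*(-3) = -4 + 160*(-3) = -4 - 480 = -484)
1/(d(-106 - 220) - 332909) = 1/(-484 - 332909) = 1/(-333393) = -1/333393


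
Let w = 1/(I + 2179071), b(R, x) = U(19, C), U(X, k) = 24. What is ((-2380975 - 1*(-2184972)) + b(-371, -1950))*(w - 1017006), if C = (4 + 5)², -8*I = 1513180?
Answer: 793230544409840320/3979847 ≈ 1.9931e+11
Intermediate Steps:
I = -378295/2 (I = -⅛*1513180 = -378295/2 ≈ -1.8915e+5)
C = 81 (C = 9² = 81)
b(R, x) = 24
w = 2/3979847 (w = 1/(-378295/2 + 2179071) = 1/(3979847/2) = 2/3979847 ≈ 5.0253e-7)
((-2380975 - 1*(-2184972)) + b(-371, -1950))*(w - 1017006) = ((-2380975 - 1*(-2184972)) + 24)*(2/3979847 - 1017006) = ((-2380975 + 2184972) + 24)*(-4047528278080/3979847) = (-196003 + 24)*(-4047528278080/3979847) = -195979*(-4047528278080/3979847) = 793230544409840320/3979847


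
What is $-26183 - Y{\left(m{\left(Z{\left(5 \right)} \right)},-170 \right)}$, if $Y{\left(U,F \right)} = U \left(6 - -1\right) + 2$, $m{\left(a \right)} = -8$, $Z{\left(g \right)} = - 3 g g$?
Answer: $-26129$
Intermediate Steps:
$Z{\left(g \right)} = - 3 g^{2}$
$Y{\left(U,F \right)} = 2 + 7 U$ ($Y{\left(U,F \right)} = U \left(6 + 1\right) + 2 = U 7 + 2 = 7 U + 2 = 2 + 7 U$)
$-26183 - Y{\left(m{\left(Z{\left(5 \right)} \right)},-170 \right)} = -26183 - \left(2 + 7 \left(-8\right)\right) = -26183 - \left(2 - 56\right) = -26183 - -54 = -26183 + 54 = -26129$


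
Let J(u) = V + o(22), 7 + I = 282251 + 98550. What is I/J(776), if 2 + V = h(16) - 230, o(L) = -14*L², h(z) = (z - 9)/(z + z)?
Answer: -12185408/224249 ≈ -54.339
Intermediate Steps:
h(z) = (-9 + z)/(2*z) (h(z) = (-9 + z)/((2*z)) = (-9 + z)*(1/(2*z)) = (-9 + z)/(2*z))
V = -7417/32 (V = -2 + ((½)*(-9 + 16)/16 - 230) = -2 + ((½)*(1/16)*7 - 230) = -2 + (7/32 - 230) = -2 - 7353/32 = -7417/32 ≈ -231.78)
I = 380794 (I = -7 + (282251 + 98550) = -7 + 380801 = 380794)
J(u) = -224249/32 (J(u) = -7417/32 - 14*22² = -7417/32 - 14*484 = -7417/32 - 6776 = -224249/32)
I/J(776) = 380794/(-224249/32) = 380794*(-32/224249) = -12185408/224249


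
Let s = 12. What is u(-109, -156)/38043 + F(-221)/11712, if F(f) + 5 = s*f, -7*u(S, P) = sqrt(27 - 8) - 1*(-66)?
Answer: -78703861/346546368 - sqrt(19)/266301 ≈ -0.22713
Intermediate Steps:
u(S, P) = -66/7 - sqrt(19)/7 (u(S, P) = -(sqrt(27 - 8) - 1*(-66))/7 = -(sqrt(19) + 66)/7 = -(66 + sqrt(19))/7 = -66/7 - sqrt(19)/7)
F(f) = -5 + 12*f
u(-109, -156)/38043 + F(-221)/11712 = (-66/7 - sqrt(19)/7)/38043 + (-5 + 12*(-221))/11712 = (-66/7 - sqrt(19)/7)*(1/38043) + (-5 - 2652)*(1/11712) = (-22/88767 - sqrt(19)/266301) - 2657*1/11712 = (-22/88767 - sqrt(19)/266301) - 2657/11712 = -78703861/346546368 - sqrt(19)/266301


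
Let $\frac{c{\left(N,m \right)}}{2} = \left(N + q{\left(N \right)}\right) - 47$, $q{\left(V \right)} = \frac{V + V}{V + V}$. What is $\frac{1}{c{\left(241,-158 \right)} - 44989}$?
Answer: $- \frac{1}{44599} \approx -2.2422 \cdot 10^{-5}$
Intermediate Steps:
$q{\left(V \right)} = 1$ ($q{\left(V \right)} = \frac{2 V}{2 V} = 2 V \frac{1}{2 V} = 1$)
$c{\left(N,m \right)} = -92 + 2 N$ ($c{\left(N,m \right)} = 2 \left(\left(N + 1\right) - 47\right) = 2 \left(\left(1 + N\right) - 47\right) = 2 \left(-46 + N\right) = -92 + 2 N$)
$\frac{1}{c{\left(241,-158 \right)} - 44989} = \frac{1}{\left(-92 + 2 \cdot 241\right) - 44989} = \frac{1}{\left(-92 + 482\right) - 44989} = \frac{1}{390 - 44989} = \frac{1}{-44599} = - \frac{1}{44599}$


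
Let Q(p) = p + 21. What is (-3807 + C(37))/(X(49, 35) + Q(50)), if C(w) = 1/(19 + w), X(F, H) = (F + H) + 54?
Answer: -19381/1064 ≈ -18.215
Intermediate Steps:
Q(p) = 21 + p
X(F, H) = 54 + F + H
(-3807 + C(37))/(X(49, 35) + Q(50)) = (-3807 + 1/(19 + 37))/((54 + 49 + 35) + (21 + 50)) = (-3807 + 1/56)/(138 + 71) = (-3807 + 1/56)/209 = -213191/56*1/209 = -19381/1064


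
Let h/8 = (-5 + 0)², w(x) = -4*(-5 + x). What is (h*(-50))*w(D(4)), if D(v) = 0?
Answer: -200000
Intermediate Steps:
w(x) = 20 - 4*x
h = 200 (h = 8*(-5 + 0)² = 8*(-5)² = 8*25 = 200)
(h*(-50))*w(D(4)) = (200*(-50))*(20 - 4*0) = -10000*(20 + 0) = -10000*20 = -200000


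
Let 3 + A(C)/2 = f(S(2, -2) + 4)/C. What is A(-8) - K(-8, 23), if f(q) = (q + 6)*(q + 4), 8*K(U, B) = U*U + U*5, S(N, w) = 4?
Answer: -51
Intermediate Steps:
K(U, B) = U²/8 + 5*U/8 (K(U, B) = (U*U + U*5)/8 = (U² + 5*U)/8 = U²/8 + 5*U/8)
f(q) = (4 + q)*(6 + q) (f(q) = (6 + q)*(4 + q) = (4 + q)*(6 + q))
A(C) = -6 + 336/C (A(C) = -6 + 2*((24 + (4 + 4)² + 10*(4 + 4))/C) = -6 + 2*((24 + 8² + 10*8)/C) = -6 + 2*((24 + 64 + 80)/C) = -6 + 2*(168/C) = -6 + 336/C)
A(-8) - K(-8, 23) = (-6 + 336/(-8)) - (-8)*(5 - 8)/8 = (-6 + 336*(-⅛)) - (-8)*(-3)/8 = (-6 - 42) - 1*3 = -48 - 3 = -51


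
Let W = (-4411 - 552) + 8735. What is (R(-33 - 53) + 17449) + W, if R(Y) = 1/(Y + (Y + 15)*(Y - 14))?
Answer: 148844095/7014 ≈ 21221.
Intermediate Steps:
W = 3772 (W = -4963 + 8735 = 3772)
R(Y) = 1/(Y + (-14 + Y)*(15 + Y)) (R(Y) = 1/(Y + (15 + Y)*(-14 + Y)) = 1/(Y + (-14 + Y)*(15 + Y)))
(R(-33 - 53) + 17449) + W = (1/(-210 + (-33 - 53)² + 2*(-33 - 53)) + 17449) + 3772 = (1/(-210 + (-86)² + 2*(-86)) + 17449) + 3772 = (1/(-210 + 7396 - 172) + 17449) + 3772 = (1/7014 + 17449) + 3772 = 122387287/7014 + 3772 = 148844095/7014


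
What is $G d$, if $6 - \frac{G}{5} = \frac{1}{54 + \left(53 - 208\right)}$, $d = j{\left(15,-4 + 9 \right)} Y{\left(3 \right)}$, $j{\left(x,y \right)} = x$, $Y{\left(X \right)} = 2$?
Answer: $\frac{91050}{101} \approx 901.49$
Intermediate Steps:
$d = 30$ ($d = 15 \cdot 2 = 30$)
$G = \frac{3035}{101}$ ($G = 30 - \frac{5}{54 + \left(53 - 208\right)} = 30 - \frac{5}{54 - 155} = 30 - \frac{5}{-101} = 30 - - \frac{5}{101} = 30 + \frac{5}{101} = \frac{3035}{101} \approx 30.049$)
$G d = \frac{3035}{101} \cdot 30 = \frac{91050}{101}$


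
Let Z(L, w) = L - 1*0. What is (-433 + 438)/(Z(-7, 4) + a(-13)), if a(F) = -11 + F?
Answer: -5/31 ≈ -0.16129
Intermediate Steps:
Z(L, w) = L (Z(L, w) = L + 0 = L)
(-433 + 438)/(Z(-7, 4) + a(-13)) = (-433 + 438)/(-7 + (-11 - 13)) = 5/(-7 - 24) = 5/(-31) = 5*(-1/31) = -5/31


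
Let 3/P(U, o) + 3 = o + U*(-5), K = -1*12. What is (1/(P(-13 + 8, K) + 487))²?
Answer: 100/23746129 ≈ 4.2112e-6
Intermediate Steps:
K = -12
P(U, o) = 3/(-3 + o - 5*U) (P(U, o) = 3/(-3 + (o + U*(-5))) = 3/(-3 + (o - 5*U)) = 3/(-3 + o - 5*U))
(1/(P(-13 + 8, K) + 487))² = (1/(3/(-3 - 12 - 5*(-13 + 8)) + 487))² = (1/(3/(-3 - 12 - 5*(-5)) + 487))² = (1/(3/(-3 - 12 + 25) + 487))² = (1/(3/10 + 487))² = (1/(4873/10))² = (10/4873)² = 100/23746129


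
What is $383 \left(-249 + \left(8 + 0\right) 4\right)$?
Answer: $-83111$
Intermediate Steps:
$383 \left(-249 + \left(8 + 0\right) 4\right) = 383 \left(-249 + 8 \cdot 4\right) = 383 \left(-249 + 32\right) = 383 \left(-217\right) = -83111$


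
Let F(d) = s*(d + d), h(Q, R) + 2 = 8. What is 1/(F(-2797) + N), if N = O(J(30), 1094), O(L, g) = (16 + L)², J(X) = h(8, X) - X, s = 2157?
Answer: -1/12066194 ≈ -8.2876e-8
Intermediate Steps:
h(Q, R) = 6 (h(Q, R) = -2 + 8 = 6)
F(d) = 4314*d (F(d) = 2157*(d + d) = 2157*(2*d) = 4314*d)
J(X) = 6 - X
N = 64 (N = (16 + (6 - 1*30))² = (16 + (6 - 30))² = (16 - 24)² = (-8)² = 64)
1/(F(-2797) + N) = 1/(4314*(-2797) + 64) = 1/(-12066258 + 64) = 1/(-12066194) = -1/12066194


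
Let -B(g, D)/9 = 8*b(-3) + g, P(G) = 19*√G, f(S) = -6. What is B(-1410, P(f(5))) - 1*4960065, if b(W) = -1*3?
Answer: -4947159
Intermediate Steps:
b(W) = -3
B(g, D) = 216 - 9*g (B(g, D) = -9*(8*(-3) + g) = -9*(-24 + g) = 216 - 9*g)
B(-1410, P(f(5))) - 1*4960065 = (216 - 9*(-1410)) - 1*4960065 = (216 + 12690) - 4960065 = 12906 - 4960065 = -4947159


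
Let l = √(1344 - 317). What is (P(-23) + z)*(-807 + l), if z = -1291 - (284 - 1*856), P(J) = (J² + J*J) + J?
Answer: -255012 + 316*√1027 ≈ -2.4489e+5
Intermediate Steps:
l = √1027 ≈ 32.047
P(J) = J + 2*J² (P(J) = (J² + J²) + J = 2*J² + J = J + 2*J²)
z = -719 (z = -1291 - (284 - 856) = -1291 - 1*(-572) = -1291 + 572 = -719)
(P(-23) + z)*(-807 + l) = (-23*(1 + 2*(-23)) - 719)*(-807 + √1027) = (-23*(1 - 46) - 719)*(-807 + √1027) = (-23*(-45) - 719)*(-807 + √1027) = (1035 - 719)*(-807 + √1027) = 316*(-807 + √1027) = -255012 + 316*√1027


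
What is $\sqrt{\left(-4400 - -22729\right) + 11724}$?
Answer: $\sqrt{30053} \approx 173.36$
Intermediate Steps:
$\sqrt{\left(-4400 - -22729\right) + 11724} = \sqrt{\left(-4400 + 22729\right) + 11724} = \sqrt{18329 + 11724} = \sqrt{30053}$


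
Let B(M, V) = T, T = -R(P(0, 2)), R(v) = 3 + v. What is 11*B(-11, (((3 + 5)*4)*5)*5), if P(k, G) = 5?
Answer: -88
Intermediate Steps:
T = -8 (T = -(3 + 5) = -1*8 = -8)
B(M, V) = -8
11*B(-11, (((3 + 5)*4)*5)*5) = 11*(-8) = -88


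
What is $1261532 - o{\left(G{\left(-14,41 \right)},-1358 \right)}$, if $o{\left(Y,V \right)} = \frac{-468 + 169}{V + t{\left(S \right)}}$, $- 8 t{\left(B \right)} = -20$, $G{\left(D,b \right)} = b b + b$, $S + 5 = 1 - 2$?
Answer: $\frac{3420012654}{2711} \approx 1.2615 \cdot 10^{6}$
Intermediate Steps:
$S = -6$ ($S = -5 + \left(1 - 2\right) = -5 - 1 = -6$)
$G{\left(D,b \right)} = b + b^{2}$ ($G{\left(D,b \right)} = b^{2} + b = b + b^{2}$)
$t{\left(B \right)} = \frac{5}{2}$ ($t{\left(B \right)} = \left(- \frac{1}{8}\right) \left(-20\right) = \frac{5}{2}$)
$o{\left(Y,V \right)} = - \frac{299}{\frac{5}{2} + V}$ ($o{\left(Y,V \right)} = \frac{-468 + 169}{V + \frac{5}{2}} = - \frac{299}{\frac{5}{2} + V}$)
$1261532 - o{\left(G{\left(-14,41 \right)},-1358 \right)} = 1261532 - - \frac{598}{5 + 2 \left(-1358\right)} = 1261532 - - \frac{598}{5 - 2716} = 1261532 - - \frac{598}{-2711} = 1261532 - \left(-598\right) \left(- \frac{1}{2711}\right) = 1261532 - \frac{598}{2711} = \frac{3420012654}{2711}$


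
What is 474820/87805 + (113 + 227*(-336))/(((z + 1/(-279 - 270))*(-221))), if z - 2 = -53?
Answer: -8624167603/6392204000 ≈ -1.3492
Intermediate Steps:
z = -51 (z = 2 - 53 = -51)
474820/87805 + (113 + 227*(-336))/(((z + 1/(-279 - 270))*(-221))) = 474820/87805 + (113 + 227*(-336))/(((-51 + 1/(-279 - 270))*(-221))) = 474820*(1/87805) + (113 - 76272)/(((-51 + 1/(-549))*(-221))) = 94964/17561 - 76159*(-1/(221*(-51 - 1/549))) = 94964/17561 - 76159/((-28000/549*(-221))) = 94964/17561 - 76159/6188000/549 = 94964/17561 - 76159*549/6188000 = 94964/17561 - 41811291/6188000 = -8624167603/6392204000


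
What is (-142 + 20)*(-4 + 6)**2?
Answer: -488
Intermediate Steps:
(-142 + 20)*(-4 + 6)**2 = -122*2**2 = -122*4 = -488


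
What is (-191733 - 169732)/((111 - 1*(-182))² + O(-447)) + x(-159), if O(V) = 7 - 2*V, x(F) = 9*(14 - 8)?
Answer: 864607/17350 ≈ 49.833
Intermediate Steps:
x(F) = 54 (x(F) = 9*6 = 54)
(-191733 - 169732)/((111 - 1*(-182))² + O(-447)) + x(-159) = (-191733 - 169732)/((111 - 1*(-182))² + (7 - 2*(-447))) + 54 = -361465/((111 + 182)² + (7 + 894)) + 54 = -361465/(293² + 901) + 54 = -361465/(85849 + 901) + 54 = -361465/86750 + 54 = -361465*1/86750 + 54 = -72293/17350 + 54 = 864607/17350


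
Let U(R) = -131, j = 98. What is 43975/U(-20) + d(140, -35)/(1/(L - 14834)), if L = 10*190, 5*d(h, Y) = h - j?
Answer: -71382743/655 ≈ -1.0898e+5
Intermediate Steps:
d(h, Y) = -98/5 + h/5 (d(h, Y) = (h - 1*98)/5 = (h - 98)/5 = (-98 + h)/5 = -98/5 + h/5)
L = 1900
43975/U(-20) + d(140, -35)/(1/(L - 14834)) = 43975/(-131) + (-98/5 + (⅕)*140)/(1/(1900 - 14834)) = 43975*(-1/131) + (-98/5 + 28)/(1/(-12934)) = -43975/131 + 42/(5*(-1/12934)) = -43975/131 + (42/5)*(-12934) = -43975/131 - 543228/5 = -71382743/655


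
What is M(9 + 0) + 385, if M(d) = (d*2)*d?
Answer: 547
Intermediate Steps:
M(d) = 2*d² (M(d) = (2*d)*d = 2*d²)
M(9 + 0) + 385 = 2*(9 + 0)² + 385 = 2*9² + 385 = 2*81 + 385 = 162 + 385 = 547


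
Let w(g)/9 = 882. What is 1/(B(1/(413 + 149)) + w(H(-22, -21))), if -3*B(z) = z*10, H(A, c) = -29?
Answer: 843/6691729 ≈ 0.00012598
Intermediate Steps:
B(z) = -10*z/3 (B(z) = -z*10/3 = -10*z/3)
w(g) = 7938 (w(g) = 9*882 = 7938)
1/(B(1/(413 + 149)) + w(H(-22, -21))) = 1/(-10/(3*(413 + 149)) + 7938) = 1/(-10/3/562 + 7938) = 1/(-10/3*1/562 + 7938) = 1/(-5/843 + 7938) = 1/(6691729/843) = 843/6691729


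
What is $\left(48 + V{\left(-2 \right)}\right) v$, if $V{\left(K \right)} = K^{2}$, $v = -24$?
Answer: $-1248$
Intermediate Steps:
$\left(48 + V{\left(-2 \right)}\right) v = \left(48 + \left(-2\right)^{2}\right) \left(-24\right) = \left(48 + 4\right) \left(-24\right) = 52 \left(-24\right) = -1248$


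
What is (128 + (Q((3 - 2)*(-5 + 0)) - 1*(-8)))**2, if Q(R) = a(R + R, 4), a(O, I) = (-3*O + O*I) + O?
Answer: 13456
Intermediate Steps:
a(O, I) = -2*O + I*O (a(O, I) = (-3*O + I*O) + O = -2*O + I*O)
Q(R) = 4*R (Q(R) = (R + R)*(-2 + 4) = (2*R)*2 = 4*R)
(128 + (Q((3 - 2)*(-5 + 0)) - 1*(-8)))**2 = (128 + (4*((3 - 2)*(-5 + 0)) - 1*(-8)))**2 = (128 + (4*(1*(-5)) + 8))**2 = (128 + (4*(-5) + 8))**2 = (128 + (-20 + 8))**2 = (128 - 12)**2 = 116**2 = 13456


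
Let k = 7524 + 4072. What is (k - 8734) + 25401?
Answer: 28263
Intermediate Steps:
k = 11596
(k - 8734) + 25401 = (11596 - 8734) + 25401 = 2862 + 25401 = 28263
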